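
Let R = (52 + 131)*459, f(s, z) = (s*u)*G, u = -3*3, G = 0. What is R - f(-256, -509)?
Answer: 83997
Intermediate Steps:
u = -9
f(s, z) = 0 (f(s, z) = (s*(-9))*0 = -9*s*0 = 0)
R = 83997 (R = 183*459 = 83997)
R - f(-256, -509) = 83997 - 1*0 = 83997 + 0 = 83997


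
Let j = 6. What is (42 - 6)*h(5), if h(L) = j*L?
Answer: 1080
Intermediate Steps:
h(L) = 6*L
(42 - 6)*h(5) = (42 - 6)*(6*5) = 36*30 = 1080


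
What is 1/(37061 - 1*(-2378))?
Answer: 1/39439 ≈ 2.5356e-5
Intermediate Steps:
1/(37061 - 1*(-2378)) = 1/(37061 + 2378) = 1/39439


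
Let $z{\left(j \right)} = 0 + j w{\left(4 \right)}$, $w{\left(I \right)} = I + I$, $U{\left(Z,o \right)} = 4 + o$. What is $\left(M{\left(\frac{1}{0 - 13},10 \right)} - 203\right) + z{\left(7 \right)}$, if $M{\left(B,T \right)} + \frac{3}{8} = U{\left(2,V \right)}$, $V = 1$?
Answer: $- \frac{1139}{8} \approx -142.38$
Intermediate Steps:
$M{\left(B,T \right)} = \frac{37}{8}$ ($M{\left(B,T \right)} = - \frac{3}{8} + \left(4 + 1\right) = - \frac{3}{8} + 5 = \frac{37}{8}$)
$w{\left(I \right)} = 2 I$
$z{\left(j \right)} = 8 j$ ($z{\left(j \right)} = 0 + j 2 \cdot 4 = 0 + j 8 = 0 + 8 j = 8 j$)
$\left(M{\left(\frac{1}{0 - 13},10 \right)} - 203\right) + z{\left(7 \right)} = \left(\frac{37}{8} - 203\right) + 8 \cdot 7 = \left(\frac{37}{8} - 203\right) + 56 = - \frac{1587}{8} + 56 = - \frac{1139}{8}$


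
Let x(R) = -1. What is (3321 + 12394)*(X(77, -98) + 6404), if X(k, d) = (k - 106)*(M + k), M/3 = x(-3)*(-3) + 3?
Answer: 57344035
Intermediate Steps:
M = 18 (M = 3*(-1*(-3) + 3) = 3*(3 + 3) = 3*6 = 18)
X(k, d) = (-106 + k)*(18 + k) (X(k, d) = (k - 106)*(18 + k) = (-106 + k)*(18 + k))
(3321 + 12394)*(X(77, -98) + 6404) = (3321 + 12394)*((-1908 + 77² - 88*77) + 6404) = 15715*((-1908 + 5929 - 6776) + 6404) = 15715*(-2755 + 6404) = 15715*3649 = 57344035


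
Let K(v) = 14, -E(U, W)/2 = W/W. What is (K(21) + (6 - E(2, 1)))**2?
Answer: 484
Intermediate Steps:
E(U, W) = -2 (E(U, W) = -2*W/W = -2*1 = -2)
(K(21) + (6 - E(2, 1)))**2 = (14 + (6 - 1*(-2)))**2 = (14 + (6 + 2))**2 = (14 + 8)**2 = 22**2 = 484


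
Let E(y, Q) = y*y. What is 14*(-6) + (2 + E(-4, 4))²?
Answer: 240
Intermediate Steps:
E(y, Q) = y²
14*(-6) + (2 + E(-4, 4))² = 14*(-6) + (2 + (-4)²)² = -84 + (2 + 16)² = -84 + 18² = -84 + 324 = 240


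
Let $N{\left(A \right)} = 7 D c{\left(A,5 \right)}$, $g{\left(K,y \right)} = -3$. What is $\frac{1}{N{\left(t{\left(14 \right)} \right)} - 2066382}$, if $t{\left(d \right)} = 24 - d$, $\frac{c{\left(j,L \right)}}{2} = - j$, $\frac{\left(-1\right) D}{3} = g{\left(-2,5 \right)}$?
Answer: $- \frac{1}{2067642} \approx -4.8364 \cdot 10^{-7}$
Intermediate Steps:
$D = 9$ ($D = \left(-3\right) \left(-3\right) = 9$)
$c{\left(j,L \right)} = - 2 j$ ($c{\left(j,L \right)} = 2 \left(- j\right) = - 2 j$)
$N{\left(A \right)} = - 126 A$ ($N{\left(A \right)} = 7 \cdot 9 \left(- 2 A\right) = 63 \left(- 2 A\right) = - 126 A$)
$\frac{1}{N{\left(t{\left(14 \right)} \right)} - 2066382} = \frac{1}{- 126 \left(24 - 14\right) - 2066382} = \frac{1}{\left(-126\right) 10 - 2066382} = \frac{1}{-1260 - 2066382} = \frac{1}{-2067642} = - \frac{1}{2067642}$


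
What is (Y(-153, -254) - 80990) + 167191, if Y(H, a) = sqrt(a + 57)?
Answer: 86201 + I*sqrt(197) ≈ 86201.0 + 14.036*I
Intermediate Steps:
Y(H, a) = sqrt(57 + a)
(Y(-153, -254) - 80990) + 167191 = (sqrt(57 - 254) - 80990) + 167191 = (sqrt(-197) - 80990) + 167191 = (I*sqrt(197) - 80990) + 167191 = (-80990 + I*sqrt(197)) + 167191 = 86201 + I*sqrt(197)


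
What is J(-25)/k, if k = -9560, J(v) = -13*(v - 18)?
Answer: -559/9560 ≈ -0.058473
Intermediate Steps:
J(v) = 234 - 13*v (J(v) = -13*(-18 + v) = 234 - 13*v)
J(-25)/k = (234 - 13*(-25))/(-9560) = (234 + 325)*(-1/9560) = 559*(-1/9560) = -559/9560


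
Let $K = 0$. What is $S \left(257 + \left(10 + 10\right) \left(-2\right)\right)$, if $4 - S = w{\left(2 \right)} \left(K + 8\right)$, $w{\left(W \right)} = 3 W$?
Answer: $-9548$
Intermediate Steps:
$S = -44$ ($S = 4 - 3 \cdot 2 \left(0 + 8\right) = 4 - 6 \cdot 8 = 4 - 48 = -44$)
$S \left(257 + \left(10 + 10\right) \left(-2\right)\right) = - 44 \left(257 + \left(10 + 10\right) \left(-2\right)\right) = - 44 \left(257 + 20 \left(-2\right)\right) = - 44 \left(257 - 40\right) = \left(-44\right) 217 = -9548$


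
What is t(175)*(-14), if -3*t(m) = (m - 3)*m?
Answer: 421400/3 ≈ 1.4047e+5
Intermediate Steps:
t(m) = -m*(-3 + m)/3 (t(m) = -(m - 3)*m/3 = -(-3 + m)*m/3 = -m*(-3 + m)/3)
t(175)*(-14) = ((⅓)*175*(3 - 1*175))*(-14) = ((⅓)*175*(3 - 175))*(-14) = ((⅓)*175*(-172))*(-14) = -30100/3*(-14) = 421400/3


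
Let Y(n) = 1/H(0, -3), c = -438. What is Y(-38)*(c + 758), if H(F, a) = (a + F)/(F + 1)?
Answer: -320/3 ≈ -106.67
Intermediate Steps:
H(F, a) = (F + a)/(1 + F)
Y(n) = -⅓ (Y(n) = 1/((0 - 3)/(1 + 0)) = 1/(-3/1) = 1/(1*(-3)) = 1/(-3) = -⅓)
Y(-38)*(c + 758) = -(-438 + 758)/3 = -⅓*320 = -320/3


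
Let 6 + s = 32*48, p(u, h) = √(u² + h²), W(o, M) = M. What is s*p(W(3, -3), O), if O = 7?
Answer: 1530*√58 ≈ 11652.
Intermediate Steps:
p(u, h) = √(h² + u²)
s = 1530 (s = -6 + 32*48 = -6 + 1536 = 1530)
s*p(W(3, -3), O) = 1530*√(7² + (-3)²) = 1530*√(49 + 9) = 1530*√58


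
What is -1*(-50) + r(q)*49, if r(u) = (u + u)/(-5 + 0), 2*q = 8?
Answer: -142/5 ≈ -28.400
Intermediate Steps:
q = 4 (q = (½)*8 = 4)
r(u) = -2*u/5 (r(u) = (2*u)/(-5) = (2*u)*(-⅕) = -2*u/5)
-1*(-50) + r(q)*49 = -1*(-50) - ⅖*4*49 = 50 - 8/5*49 = 50 - 392/5 = -142/5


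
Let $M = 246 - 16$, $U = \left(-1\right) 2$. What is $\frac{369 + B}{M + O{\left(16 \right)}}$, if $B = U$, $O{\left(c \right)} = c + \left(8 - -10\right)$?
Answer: $\frac{367}{264} \approx 1.3902$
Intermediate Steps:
$O{\left(c \right)} = 18 + c$ ($O{\left(c \right)} = c + \left(8 + 10\right) = c + 18 = 18 + c$)
$U = -2$
$B = -2$
$M = 230$ ($M = 246 - 16 = 230$)
$\frac{369 + B}{M + O{\left(16 \right)}} = \frac{369 - 2}{230 + \left(18 + 16\right)} = \frac{367}{230 + 34} = \frac{367}{264}$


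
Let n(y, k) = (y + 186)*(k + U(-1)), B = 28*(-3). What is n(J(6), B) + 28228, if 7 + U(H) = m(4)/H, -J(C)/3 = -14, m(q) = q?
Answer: 6568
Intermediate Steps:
J(C) = 42 (J(C) = -3*(-14) = 42)
B = -84
U(H) = -7 + 4/H
n(y, k) = (-11 + k)*(186 + y) (n(y, k) = (y + 186)*(k + (-7 + 4/(-1))) = (186 + y)*(k + (-7 + 4*(-1))) = (186 + y)*(k + (-7 - 4)) = (186 + y)*(k - 11) = (186 + y)*(-11 + k) = (-11 + k)*(186 + y))
n(J(6), B) + 28228 = (-2046 - 11*42 + 186*(-84) - 84*42) + 28228 = (-2046 - 462 - 15624 - 3528) + 28228 = -21660 + 28228 = 6568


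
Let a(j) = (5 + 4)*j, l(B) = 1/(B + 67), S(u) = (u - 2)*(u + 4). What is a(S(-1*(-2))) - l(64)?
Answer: -1/131 ≈ -0.0076336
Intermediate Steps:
S(u) = (-2 + u)*(4 + u)
l(B) = 1/(67 + B)
a(j) = 9*j
a(S(-1*(-2))) - l(64) = 9*(-8 + (-1*(-2))² + 2*(-1*(-2))) - 1/(67 + 64) = 9*(-8 + 2² + 2*2) - 1/131 = 9*(-8 + 4 + 4) - 1*1/131 = 9*0 - 1/131 = 0 - 1/131 = -1/131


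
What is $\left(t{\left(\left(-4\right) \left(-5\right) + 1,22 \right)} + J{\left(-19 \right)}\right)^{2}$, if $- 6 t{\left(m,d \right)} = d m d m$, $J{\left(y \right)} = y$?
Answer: $1266861649$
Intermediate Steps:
$t{\left(m,d \right)} = - \frac{d^{2} m^{2}}{6}$ ($t{\left(m,d \right)} = - \frac{d m d m}{6} = - \frac{d d m m}{6} = - \frac{m d^{2} m}{6} = - \frac{d^{2} m^{2}}{6}$)
$\left(t{\left(\left(-4\right) \left(-5\right) + 1,22 \right)} + J{\left(-19 \right)}\right)^{2} = \left(- \frac{22^{2} \left(\left(-4\right) \left(-5\right) + 1\right)^{2}}{6} - 19\right)^{2} = \left(\left(- \frac{1}{6}\right) 484 \left(20 + 1\right)^{2} - 19\right)^{2} = \left(\left(- \frac{1}{6}\right) 484 \cdot 21^{2} - 19\right)^{2} = \left(\left(- \frac{1}{6}\right) 484 \cdot 441 - 19\right)^{2} = \left(-35574 - 19\right)^{2} = \left(-35593\right)^{2} = 1266861649$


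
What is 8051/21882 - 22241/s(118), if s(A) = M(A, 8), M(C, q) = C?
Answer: -121431886/645519 ≈ -188.12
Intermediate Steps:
s(A) = A
8051/21882 - 22241/s(118) = 8051/21882 - 22241/118 = -121431886/645519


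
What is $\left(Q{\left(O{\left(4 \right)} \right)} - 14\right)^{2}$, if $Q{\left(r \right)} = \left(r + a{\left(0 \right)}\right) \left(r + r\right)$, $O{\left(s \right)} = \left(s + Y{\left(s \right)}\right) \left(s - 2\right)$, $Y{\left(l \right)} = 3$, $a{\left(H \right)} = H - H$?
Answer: $142884$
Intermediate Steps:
$a{\left(H \right)} = 0$
$O{\left(s \right)} = \left(-2 + s\right) \left(3 + s\right)$ ($O{\left(s \right)} = \left(s + 3\right) \left(s - 2\right) = \left(3 + s\right) \left(-2 + s\right) = \left(-2 + s\right) \left(3 + s\right)$)
$Q{\left(r \right)} = 2 r^{2}$ ($Q{\left(r \right)} = \left(r + 0\right) \left(r + r\right) = r 2 r = 2 r^{2}$)
$\left(Q{\left(O{\left(4 \right)} \right)} - 14\right)^{2} = \left(2 \left(-6 + 4 + 4^{2}\right)^{2} - 14\right)^{2} = \left(2 \left(-6 + 4 + 16\right)^{2} - 14\right)^{2} = \left(2 \cdot 14^{2} - 14\right)^{2} = \left(2 \cdot 196 - 14\right)^{2} = \left(392 - 14\right)^{2} = 378^{2} = 142884$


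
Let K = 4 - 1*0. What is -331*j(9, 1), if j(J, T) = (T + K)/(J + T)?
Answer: -331/2 ≈ -165.50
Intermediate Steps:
K = 4 (K = 4 + 0 = 4)
j(J, T) = (4 + T)/(J + T) (j(J, T) = (T + 4)/(J + T) = (4 + T)/(J + T))
-331*j(9, 1) = -331*(4 + 1)/(9 + 1) = -331*5/10 = -331*1/2 = -331/2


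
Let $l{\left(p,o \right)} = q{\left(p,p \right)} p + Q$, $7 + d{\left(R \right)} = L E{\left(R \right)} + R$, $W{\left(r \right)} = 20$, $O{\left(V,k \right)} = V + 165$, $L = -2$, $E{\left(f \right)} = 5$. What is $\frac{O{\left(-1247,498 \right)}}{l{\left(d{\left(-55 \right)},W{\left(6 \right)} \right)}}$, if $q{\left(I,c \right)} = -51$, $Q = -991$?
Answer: $- \frac{1082}{2681} \approx -0.40358$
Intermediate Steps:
$O{\left(V,k \right)} = 165 + V$
$d{\left(R \right)} = -17 + R$ ($d{\left(R \right)} = -7 + \left(\left(-2\right) 5 + R\right) = -7 + \left(-10 + R\right) = -17 + R$)
$l{\left(p,o \right)} = -991 - 51 p$ ($l{\left(p,o \right)} = - 51 p - 991 = -991 - 51 p$)
$\frac{O{\left(-1247,498 \right)}}{l{\left(d{\left(-55 \right)},W{\left(6 \right)} \right)}} = \frac{165 - 1247}{-991 - 51 \left(-17 - 55\right)} = - \frac{1082}{-991 - -3672} = - \frac{1082}{-991 + 3672} = - \frac{1082}{2681}$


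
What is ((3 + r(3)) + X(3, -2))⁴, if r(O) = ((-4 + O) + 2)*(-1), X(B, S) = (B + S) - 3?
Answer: 0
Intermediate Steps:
X(B, S) = -3 + B + S
r(O) = 2 - O (r(O) = (-2 + O)*(-1) = 2 - O)
((3 + r(3)) + X(3, -2))⁴ = ((3 + (2 - 1*3)) + (-3 + 3 - 2))⁴ = ((3 + (2 - 3)) - 2)⁴ = ((3 - 1) - 2)⁴ = (2 - 2)⁴ = 0⁴ = 0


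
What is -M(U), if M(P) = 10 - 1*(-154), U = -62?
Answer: -164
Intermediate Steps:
M(P) = 164 (M(P) = 10 + 154 = 164)
-M(U) = -1*164 = -164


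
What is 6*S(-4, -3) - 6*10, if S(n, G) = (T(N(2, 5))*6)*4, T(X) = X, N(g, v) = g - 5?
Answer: -492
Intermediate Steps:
N(g, v) = -5 + g
S(n, G) = -72 (S(n, G) = ((-5 + 2)*6)*4 = -3*6*4 = -18*4 = -72)
6*S(-4, -3) - 6*10 = 6*(-72) - 6*10 = -432 - 60 = -492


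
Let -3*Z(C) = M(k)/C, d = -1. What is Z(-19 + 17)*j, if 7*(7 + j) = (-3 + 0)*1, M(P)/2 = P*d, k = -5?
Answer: -260/21 ≈ -12.381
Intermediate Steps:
M(P) = -2*P (M(P) = 2*(P*(-1)) = 2*(-P) = -2*P)
j = -52/7 (j = -7 + ((-3 + 0)*1)/7 = -7 + (-3*1)/7 = -7 + (⅐)*(-3) = -7 - 3/7 = -52/7 ≈ -7.4286)
Z(C) = -10/(3*C) (Z(C) = -(-2*(-5))/(3*C) = -10/(3*C))
Z(-19 + 17)*j = -10/(3*(-19 + 17))*(-52/7) = -10/3/(-2)*(-52/7) = -10/3*(-½)*(-52/7) = (5/3)*(-52/7) = -260/21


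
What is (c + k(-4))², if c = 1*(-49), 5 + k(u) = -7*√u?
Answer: 2720 + 1512*I ≈ 2720.0 + 1512.0*I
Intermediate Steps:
k(u) = -5 - 7*√u
c = -49
(c + k(-4))² = (-49 + (-5 - 14*I))² = (-54 - 14*I)²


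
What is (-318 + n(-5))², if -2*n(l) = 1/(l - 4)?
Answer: 32752729/324 ≈ 1.0109e+5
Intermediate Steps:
n(l) = -1/(2*(-4 + l)) (n(l) = -1/(2*(l - 4)) = -1/(2*(-4 + l)))
(-318 + n(-5))² = (-318 - 1/(-8 + 2*(-5)))² = (-318 - 1/(-8 - 10))² = (-318 - 1/(-18))² = (-318 - 1*(-1/18))² = (-318 + 1/18)² = (-5723/18)² = 32752729/324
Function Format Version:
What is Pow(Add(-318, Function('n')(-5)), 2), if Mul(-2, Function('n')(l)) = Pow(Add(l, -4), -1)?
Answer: Rational(32752729, 324) ≈ 1.0109e+5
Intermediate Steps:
Function('n')(l) = Mul(Rational(-1, 2), Pow(Add(-4, l), -1)) (Function('n')(l) = Mul(Rational(-1, 2), Pow(Add(l, -4), -1)) = Mul(Rational(-1, 2), Pow(Add(-4, l), -1)))
Pow(Add(-318, Function('n')(-5)), 2) = Pow(Add(-318, Mul(-1, Pow(Add(-8, Mul(2, -5)), -1))), 2) = Pow(Add(-318, Mul(-1, Pow(Add(-8, -10), -1))), 2) = Pow(Add(-318, Mul(-1, Pow(-18, -1))), 2) = Pow(Add(-318, Mul(-1, Rational(-1, 18))), 2) = Pow(Add(-318, Rational(1, 18)), 2) = Pow(Rational(-5723, 18), 2) = Rational(32752729, 324)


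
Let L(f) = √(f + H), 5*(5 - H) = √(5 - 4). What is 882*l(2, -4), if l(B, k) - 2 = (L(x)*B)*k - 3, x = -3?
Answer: -882 - 21168*√5/5 ≈ -10349.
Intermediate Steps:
H = 24/5 (H = 5 - √(5 - 4)/5 = 5 - √1/5 = 5 - ⅕*1 = 5 - ⅕ = 24/5 ≈ 4.8000)
L(f) = √(24/5 + f) (L(f) = √(f + 24/5) = √(24/5 + f))
l(B, k) = -1 + 3*B*k*√5/5 (l(B, k) = 2 + (((√(120 + 25*(-3))/5)*B)*k - 3) = 2 + (((√(120 - 75)/5)*B)*k - 3) = 2 + (((√45/5)*B)*k - 3) = 2 + ((((3*√5)/5)*B)*k - 3) = 2 + (((3*√5/5)*B)*k - 3) = 2 + ((3*B*√5/5)*k - 3) = 2 + (3*B*k*√5/5 - 3) = 2 + (-3 + 3*B*k*√5/5) = -1 + 3*B*k*√5/5)
882*l(2, -4) = 882*(-1 + (⅗)*2*(-4)*√5) = 882*(-1 - 24*√5/5) = -882 - 21168*√5/5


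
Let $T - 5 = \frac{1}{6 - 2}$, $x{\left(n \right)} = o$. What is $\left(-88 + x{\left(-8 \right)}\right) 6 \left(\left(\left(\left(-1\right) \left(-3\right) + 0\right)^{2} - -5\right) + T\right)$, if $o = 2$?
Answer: $-9933$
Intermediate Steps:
$x{\left(n \right)} = 2$
$T = \frac{21}{4}$ ($T = 5 + \frac{1}{6 - 2} = 5 + \frac{1}{4} = \frac{21}{4} \approx 5.25$)
$\left(-88 + x{\left(-8 \right)}\right) 6 \left(\left(\left(\left(-1\right) \left(-3\right) + 0\right)^{2} - -5\right) + T\right) = \left(-88 + 2\right) 6 \left(\left(\left(\left(-1\right) \left(-3\right) + 0\right)^{2} - -5\right) + \frac{21}{4}\right) = - 86 \cdot 6 \left(\left(\left(3 + 0\right)^{2} + 5\right) + \frac{21}{4}\right) = - 86 \cdot 6 \left(\left(3^{2} + 5\right) + \frac{21}{4}\right) = - 86 \cdot 6 \left(\left(9 + 5\right) + \frac{21}{4}\right) = - 86 \cdot 6 \left(14 + \frac{21}{4}\right) = - 86 \cdot 6 \cdot \frac{77}{4} = \left(-86\right) \frac{231}{2} = -9933$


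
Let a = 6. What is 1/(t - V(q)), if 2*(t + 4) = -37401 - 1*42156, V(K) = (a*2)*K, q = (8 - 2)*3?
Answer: -2/79997 ≈ -2.5001e-5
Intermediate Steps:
q = 18 (q = 6*3 = 18)
V(K) = 12*K (V(K) = (6*2)*K = 12*K)
t = -79565/2 (t = -4 + (-37401 - 1*42156)/2 = -4 + (-37401 - 42156)/2 = -4 + (½)*(-79557) = -4 - 79557/2 = -79565/2 ≈ -39783.)
1/(t - V(q)) = 1/(-79565/2 - 12*18) = 1/(-79565/2 - 1*216) = 1/(-79565/2 - 216) = 1/(-79997/2) = -2/79997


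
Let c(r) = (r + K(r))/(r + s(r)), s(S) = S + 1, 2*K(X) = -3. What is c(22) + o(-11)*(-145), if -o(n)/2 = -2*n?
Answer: 574241/90 ≈ 6380.5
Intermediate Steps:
K(X) = -3/2 (K(X) = (1/2)*(-3) = -3/2)
s(S) = 1 + S
c(r) = (-3/2 + r)/(1 + 2*r) (c(r) = (r - 3/2)/(r + (1 + r)) = (-3/2 + r)/(1 + 2*r))
o(n) = 4*n (o(n) = -(-4)*n = 4*n)
c(22) + o(-11)*(-145) = (-3 + 2*22)/(2*(1 + 2*22)) + (4*(-11))*(-145) = (-3 + 44)/(2*(1 + 44)) - 44*(-145) = (1/2)*41/45 + 6380 = (1/2)*(1/45)*41 + 6380 = 41/90 + 6380 = 574241/90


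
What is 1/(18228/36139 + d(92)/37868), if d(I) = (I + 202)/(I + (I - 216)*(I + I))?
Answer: 15549029390024/7842704992815 ≈ 1.9826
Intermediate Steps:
d(I) = (202 + I)/(I + 2*I*(-216 + I)) (d(I) = (202 + I)/(I + (-216 + I)*(2*I)) = (202 + I)/(I + 2*I*(-216 + I)))
1/(18228/36139 + d(92)/37868) = 1/(18228/36139 + ((202 + 92)/(92*(-431 + 2*92)))/37868) = 1/(18228*(1/36139) + ((1/92)*294/(-431 + 184))*(1/37868)) = 1/(18228/36139 + ((1/92)*294/(-247))*(1/37868)) = 1/(18228/36139 + ((1/92)*(-1/247)*294)*(1/37868)) = 1/(18228/36139 - 147/11362*1/37868) = 1/(18228/36139 - 147/430256216) = 1/(7842704992815/15549029390024) = 15549029390024/7842704992815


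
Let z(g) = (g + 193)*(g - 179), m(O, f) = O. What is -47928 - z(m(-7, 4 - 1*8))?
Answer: -13332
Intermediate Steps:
z(g) = (-179 + g)*(193 + g) (z(g) = (193 + g)*(-179 + g) = (-179 + g)*(193 + g))
-47928 - z(m(-7, 4 - 1*8)) = -47928 - (-34547 + (-7)² + 14*(-7)) = -47928 - (-34547 + 49 - 98) = -47928 - 1*(-34596) = -47928 + 34596 = -13332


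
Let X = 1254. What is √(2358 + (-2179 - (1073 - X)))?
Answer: 6*√10 ≈ 18.974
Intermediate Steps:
√(2358 + (-2179 - (1073 - X))) = √(2358 + (-2179 - (1073 - 1*1254))) = √(2358 + (-2179 - (1073 - 1254))) = √(2358 + (-2179 - 1*(-181))) = √(2358 + (-2179 + 181)) = √(2358 - 1998) = √360 = 6*√10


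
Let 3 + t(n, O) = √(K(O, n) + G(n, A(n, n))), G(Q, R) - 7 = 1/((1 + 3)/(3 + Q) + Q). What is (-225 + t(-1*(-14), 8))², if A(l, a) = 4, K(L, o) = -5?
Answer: (5016 - √1002)²/484 ≈ 51330.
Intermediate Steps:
G(Q, R) = 7 + 1/(Q + 4/(3 + Q)) (G(Q, R) = 7 + 1/((1 + 3)/(3 + Q) + Q) = 7 + 1/(4/(3 + Q) + Q) = 7 + 1/(Q + 4/(3 + Q)))
t(n, O) = -3 + √(-5 + (31 + 7*n² + 22*n)/(4 + n² + 3*n))
(-225 + t(-1*(-14), 8))² = (-225 + (-3 + √((11 + 2*(-1*(-14))² + 7*(-1*(-14)))/(4 + (-1*(-14))² + 3*(-1*(-14))))))² = (-225 + (-3 + √((11 + 2*14² + 7*14)/(4 + 14² + 3*14))))² = (-225 + (-3 + √((11 + 2*196 + 98)/(4 + 196 + 42))))² = (-225 + (-3 + √((11 + 392 + 98)/242)))² = (-225 + (-3 + √((1/242)*501)))² = (-225 + (-3 + √(501/242)))² = (-225 + (-3 + √1002/22))² = (-228 + √1002/22)²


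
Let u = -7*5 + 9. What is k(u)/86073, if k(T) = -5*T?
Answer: 10/6621 ≈ 0.0015103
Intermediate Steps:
u = -26 (u = -35 + 9 = -26)
k(u)/86073 = -5*(-26)/86073 = 130*(1/86073) = 10/6621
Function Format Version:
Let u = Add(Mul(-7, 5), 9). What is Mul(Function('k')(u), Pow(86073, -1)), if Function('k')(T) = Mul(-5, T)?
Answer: Rational(10, 6621) ≈ 0.0015103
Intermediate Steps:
u = -26 (u = Add(-35, 9) = -26)
Mul(Function('k')(u), Pow(86073, -1)) = Mul(Mul(-5, -26), Pow(86073, -1)) = Mul(130, Rational(1, 86073)) = Rational(10, 6621)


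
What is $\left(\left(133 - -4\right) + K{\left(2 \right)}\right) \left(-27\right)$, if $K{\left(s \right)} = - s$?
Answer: $-3645$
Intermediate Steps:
$\left(\left(133 - -4\right) + K{\left(2 \right)}\right) \left(-27\right) = \left(\left(133 - -4\right) - 2\right) \left(-27\right) = \left(\left(133 + 4\right) - 2\right) \left(-27\right) = \left(137 - 2\right) \left(-27\right) = 135 \left(-27\right) = -3645$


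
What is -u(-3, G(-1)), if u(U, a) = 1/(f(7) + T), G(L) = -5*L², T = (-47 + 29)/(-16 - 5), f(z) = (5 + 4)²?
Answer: -7/573 ≈ -0.012216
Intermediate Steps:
f(z) = 81 (f(z) = 9² = 81)
T = 6/7 (T = -18/(-21) = -18*(-1/21) = 6/7 ≈ 0.85714)
u(U, a) = 7/573 (u(U, a) = 1/(81 + 6/7) = 1/(573/7) = 7/573)
-u(-3, G(-1)) = -1*7/573 = -7/573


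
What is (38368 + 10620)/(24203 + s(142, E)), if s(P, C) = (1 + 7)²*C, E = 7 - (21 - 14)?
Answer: 48988/24203 ≈ 2.0240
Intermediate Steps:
E = 0 (E = 7 - 1*7 = 7 - 7 = 0)
s(P, C) = 64*C (s(P, C) = 8²*C = 64*C)
(38368 + 10620)/(24203 + s(142, E)) = (38368 + 10620)/(24203 + 64*0) = 48988/(24203 + 0) = 48988/24203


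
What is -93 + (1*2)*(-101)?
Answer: -295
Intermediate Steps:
-93 + (1*2)*(-101) = -93 + 2*(-101) = -93 - 202 = -295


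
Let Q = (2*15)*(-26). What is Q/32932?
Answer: -195/8233 ≈ -0.023685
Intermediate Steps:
Q = -780 (Q = 30*(-26) = -780)
Q/32932 = -780/32932 = -780*1/32932 = -195/8233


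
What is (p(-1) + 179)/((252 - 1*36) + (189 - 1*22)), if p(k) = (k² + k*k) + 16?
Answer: 197/383 ≈ 0.51436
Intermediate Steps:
p(k) = 16 + 2*k² (p(k) = (k² + k²) + 16 = 2*k² + 16 = 16 + 2*k²)
(p(-1) + 179)/((252 - 1*36) + (189 - 1*22)) = ((16 + 2*(-1)²) + 179)/((252 - 1*36) + (189 - 1*22)) = ((16 + 2*1) + 179)/((252 - 36) + (189 - 22)) = ((16 + 2) + 179)/(216 + 167) = (18 + 179)/383 = 197*(1/383) = 197/383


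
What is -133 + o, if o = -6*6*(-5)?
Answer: 47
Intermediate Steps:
o = 180 (o = -36*(-5) = 180)
-133 + o = -133 + 180 = 47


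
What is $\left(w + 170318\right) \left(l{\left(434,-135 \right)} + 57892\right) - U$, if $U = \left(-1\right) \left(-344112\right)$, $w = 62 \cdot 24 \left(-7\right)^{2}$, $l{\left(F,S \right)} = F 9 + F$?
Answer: $15136345248$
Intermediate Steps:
$l{\left(F,S \right)} = 10 F$ ($l{\left(F,S \right)} = 9 F + F = 10 F$)
$w = 72912$ ($w = 1488 \cdot 49 = 72912$)
$U = 344112$
$\left(w + 170318\right) \left(l{\left(434,-135 \right)} + 57892\right) - U = \left(72912 + 170318\right) \left(10 \cdot 434 + 57892\right) - 344112 = 243230 \left(4340 + 57892\right) - 344112 = 243230 \cdot 62232 - 344112 = 15136689360 - 344112 = 15136345248$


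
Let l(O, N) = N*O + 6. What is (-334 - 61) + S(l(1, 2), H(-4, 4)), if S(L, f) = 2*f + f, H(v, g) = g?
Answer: -383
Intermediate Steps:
l(O, N) = 6 + N*O
S(L, f) = 3*f
(-334 - 61) + S(l(1, 2), H(-4, 4)) = (-334 - 61) + 3*4 = -395 + 12 = -383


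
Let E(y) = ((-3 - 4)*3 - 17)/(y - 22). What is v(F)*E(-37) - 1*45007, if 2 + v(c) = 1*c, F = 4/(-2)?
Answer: -2655565/59 ≈ -45010.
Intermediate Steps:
F = -2 (F = 4*(-½) = -2)
v(c) = -2 + c (v(c) = -2 + 1*c = -2 + c)
E(y) = -38/(-22 + y) (E(y) = (-7*3 - 17)/(-22 + y) = (-21 - 17)/(-22 + y) = -38/(-22 + y))
v(F)*E(-37) - 1*45007 = (-2 - 2)*(-38/(-22 - 37)) - 1*45007 = -(-152)/(-59) - 45007 = -(-152)*(-1)/59 - 45007 = -4*38/59 - 45007 = -152/59 - 45007 = -2655565/59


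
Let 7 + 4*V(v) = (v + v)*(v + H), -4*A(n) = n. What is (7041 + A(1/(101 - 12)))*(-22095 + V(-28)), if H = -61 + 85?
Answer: -220988934985/1424 ≈ -1.5519e+8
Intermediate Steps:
H = 24
A(n) = -n/4
V(v) = -7/4 + v*(24 + v)/2 (V(v) = -7/4 + ((v + v)*(v + 24))/4 = -7/4 + ((2*v)*(24 + v))/4 = -7/4 + (2*v*(24 + v))/4 = -7/4 + v*(24 + v)/2)
(7041 + A(1/(101 - 12)))*(-22095 + V(-28)) = (7041 - 1/(4*(101 - 12)))*(-22095 + (-7/4 + (½)*(-28)² + 12*(-28))) = (7041 - ¼/89)*(-22095 + (-7/4 + (½)*784 - 336)) = (7041 - ¼*1/89)*(-22095 + (-7/4 + 392 - 336)) = (7041 - 1/356)*(-22095 + 217/4) = (2506595/356)*(-88163/4) = -220988934985/1424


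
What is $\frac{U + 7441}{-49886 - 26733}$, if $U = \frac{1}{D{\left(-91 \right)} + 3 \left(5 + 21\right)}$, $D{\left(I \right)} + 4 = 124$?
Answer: $- \frac{1473319}{15170562} \approx -0.097117$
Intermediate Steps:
$D{\left(I \right)} = 120$ ($D{\left(I \right)} = -4 + 124 = 120$)
$U = \frac{1}{198}$ ($U = \frac{1}{120 + 3 \left(5 + 21\right)} = \frac{1}{120 + 3 \cdot 26} = \frac{1}{120 + 78} = \frac{1}{198} \approx 0.0050505$)
$\frac{U + 7441}{-49886 - 26733} = \frac{\frac{1}{198} + 7441}{-49886 - 26733} = \frac{1473319}{198 \left(-49886 - 26733\right)} = \frac{1473319}{198 \left(-76619\right)} = \frac{1473319}{198} \left(- \frac{1}{76619}\right) = - \frac{1473319}{15170562}$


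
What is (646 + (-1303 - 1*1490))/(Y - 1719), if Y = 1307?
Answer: 2147/412 ≈ 5.2112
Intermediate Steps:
(646 + (-1303 - 1*1490))/(Y - 1719) = (646 + (-1303 - 1*1490))/(1307 - 1719) = (646 + (-1303 - 1490))/(-412) = (646 - 2793)*(-1/412) = -2147*(-1/412) = 2147/412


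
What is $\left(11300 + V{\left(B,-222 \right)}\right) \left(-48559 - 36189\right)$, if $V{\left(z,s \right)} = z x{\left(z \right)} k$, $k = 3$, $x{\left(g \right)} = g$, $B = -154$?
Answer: $-6987303104$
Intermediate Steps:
$V{\left(z,s \right)} = 3 z^{2}$ ($V{\left(z,s \right)} = z z 3 = z^{2} \cdot 3 = 3 z^{2}$)
$\left(11300 + V{\left(B,-222 \right)}\right) \left(-48559 - 36189\right) = \left(11300 + 3 \left(-154\right)^{2}\right) \left(-48559 - 36189\right) = \left(11300 + 3 \cdot 23716\right) \left(-84748\right) = \left(11300 + 71148\right) \left(-84748\right) = 82448 \left(-84748\right) = -6987303104$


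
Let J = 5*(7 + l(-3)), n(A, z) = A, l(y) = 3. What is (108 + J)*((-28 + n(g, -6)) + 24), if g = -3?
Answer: -1106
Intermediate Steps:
J = 50 (J = 5*(7 + 3) = 5*10 = 50)
(108 + J)*((-28 + n(g, -6)) + 24) = (108 + 50)*((-28 - 3) + 24) = 158*(-31 + 24) = 158*(-7) = -1106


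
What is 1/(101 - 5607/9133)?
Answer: 9133/916826 ≈ 0.0099615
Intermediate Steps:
1/(101 - 5607/9133) = 1/(916826/9133) = 9133/916826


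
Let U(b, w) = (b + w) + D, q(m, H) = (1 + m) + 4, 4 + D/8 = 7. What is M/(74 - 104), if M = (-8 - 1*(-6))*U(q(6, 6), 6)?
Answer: 41/15 ≈ 2.7333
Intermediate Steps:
D = 24 (D = -32 + 8*7 = -32 + 56 = 24)
q(m, H) = 5 + m
U(b, w) = 24 + b + w (U(b, w) = (b + w) + 24 = 24 + b + w)
M = -82 (M = (-8 - 1*(-6))*(24 + (5 + 6) + 6) = (-8 + 6)*(24 + 11 + 6) = -2*41 = -82)
M/(74 - 104) = -82/(74 - 104) = -82/(-30) = -82*(-1/30) = 41/15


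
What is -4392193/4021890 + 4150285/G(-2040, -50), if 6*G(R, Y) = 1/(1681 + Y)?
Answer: 163347811578036707/4021890 ≈ 4.0615e+10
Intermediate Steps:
G(R, Y) = 1/(6*(1681 + Y))
-4392193/4021890 + 4150285/G(-2040, -50) = -4392193/4021890 + 4150285/((1/(6*(1681 - 50)))) = -4392193*1/4021890 + 4150285/(((⅙)/1631)) = -4392193/4021890 + 4150285/(((⅙)*(1/1631))) = -4392193/4021890 + 4150285/(1/9786) = -4392193/4021890 + 4150285*9786 = -4392193/4021890 + 40614689010 = 163347811578036707/4021890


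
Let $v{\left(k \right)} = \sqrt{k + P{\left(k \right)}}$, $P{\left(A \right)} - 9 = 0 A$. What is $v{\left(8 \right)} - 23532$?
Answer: $-23532 + \sqrt{17} \approx -23528.0$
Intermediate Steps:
$P{\left(A \right)} = 9$ ($P{\left(A \right)} = 9 + 0 A = 9 + 0 = 9$)
$v{\left(k \right)} = \sqrt{9 + k}$ ($v{\left(k \right)} = \sqrt{k + 9} = \sqrt{9 + k}$)
$v{\left(8 \right)} - 23532 = \sqrt{9 + 8} - 23532 = \sqrt{17} - 23532 = -23532 + \sqrt{17}$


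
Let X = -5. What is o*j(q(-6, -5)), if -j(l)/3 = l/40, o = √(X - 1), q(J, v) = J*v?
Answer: -9*I*√6/4 ≈ -5.5114*I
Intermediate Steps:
o = I*√6 (o = √(-5 - 1) = √(-6) = I*√6 ≈ 2.4495*I)
j(l) = -3*l/40
o*j(q(-6, -5)) = (I*√6)*(-(-9)*(-5)/20) = (I*√6)*(-3/40*30) = (I*√6)*(-9/4) = -9*I*√6/4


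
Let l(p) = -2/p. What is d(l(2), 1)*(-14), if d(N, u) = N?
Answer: 14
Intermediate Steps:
d(l(2), 1)*(-14) = -2/2*(-14) = -2*1/2*(-14) = -1*(-14) = 14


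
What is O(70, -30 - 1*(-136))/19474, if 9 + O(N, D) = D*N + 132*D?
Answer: 21403/19474 ≈ 1.0991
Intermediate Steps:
O(N, D) = -9 + 132*D + D*N (O(N, D) = -9 + (D*N + 132*D) = -9 + (132*D + D*N) = -9 + 132*D + D*N)
O(70, -30 - 1*(-136))/19474 = (-9 + 132*(-30 - 1*(-136)) + (-30 - 1*(-136))*70)/19474 = (-9 + 132*(-30 + 136) + (-30 + 136)*70)*(1/19474) = (-9 + 132*106 + 106*70)*(1/19474) = (-9 + 13992 + 7420)*(1/19474) = 21403*(1/19474) = 21403/19474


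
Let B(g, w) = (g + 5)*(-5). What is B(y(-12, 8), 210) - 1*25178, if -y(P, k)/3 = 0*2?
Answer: -25203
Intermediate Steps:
y(P, k) = 0 (y(P, k) = -0*2 = -3*0 = 0)
B(g, w) = -25 - 5*g (B(g, w) = (5 + g)*(-5) = -25 - 5*g)
B(y(-12, 8), 210) - 1*25178 = (-25 - 5*0) - 1*25178 = (-25 + 0) - 25178 = -25 - 25178 = -25203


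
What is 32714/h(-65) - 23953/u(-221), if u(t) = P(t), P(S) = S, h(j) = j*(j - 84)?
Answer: 83263/745 ≈ 111.76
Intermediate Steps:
h(j) = j*(-84 + j)
u(t) = t
32714/h(-65) - 23953/u(-221) = 32714/((-65*(-84 - 65))) - 23953/(-221) = 32714/((-65*(-149))) - 23953*(-1/221) = 32714/9685 + 1409/13 = 83263/745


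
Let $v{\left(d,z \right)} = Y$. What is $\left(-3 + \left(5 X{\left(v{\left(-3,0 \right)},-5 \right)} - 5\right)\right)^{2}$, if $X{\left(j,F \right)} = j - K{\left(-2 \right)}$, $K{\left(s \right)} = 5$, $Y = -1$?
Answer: $1444$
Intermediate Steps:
$v{\left(d,z \right)} = -1$
$X{\left(j,F \right)} = -5 + j$ ($X{\left(j,F \right)} = j - 5 = -5 + j$)
$\left(-3 + \left(5 X{\left(v{\left(-3,0 \right)},-5 \right)} - 5\right)\right)^{2} = \left(-3 + \left(5 \left(-5 - 1\right) - 5\right)\right)^{2} = \left(-3 + \left(5 \left(-6\right) - 5\right)\right)^{2} = \left(-3 - 35\right)^{2} = \left(-38\right)^{2} = 1444$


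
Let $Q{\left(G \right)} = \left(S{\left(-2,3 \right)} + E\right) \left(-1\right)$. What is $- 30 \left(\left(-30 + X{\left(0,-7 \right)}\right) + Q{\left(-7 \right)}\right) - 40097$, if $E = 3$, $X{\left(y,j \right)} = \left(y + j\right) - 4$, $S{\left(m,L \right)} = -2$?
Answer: $-38837$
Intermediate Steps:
$X{\left(y,j \right)} = -4 + j + y$ ($X{\left(y,j \right)} = \left(j + y\right) - 4 = -4 + j + y$)
$Q{\left(G \right)} = -1$ ($Q{\left(G \right)} = \left(-2 + 3\right) \left(-1\right) = 1 \left(-1\right) = -1$)
$- 30 \left(\left(-30 + X{\left(0,-7 \right)}\right) + Q{\left(-7 \right)}\right) - 40097 = - 30 \left(\left(-30 - 11\right) - 1\right) - 40097 = - 30 \left(-41 - 1\right) - 40097 = \left(-30\right) \left(-42\right) - 40097 = 1260 - 40097 = -38837$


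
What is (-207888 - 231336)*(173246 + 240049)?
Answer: -181529083080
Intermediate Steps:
(-207888 - 231336)*(173246 + 240049) = -439224*413295 = -181529083080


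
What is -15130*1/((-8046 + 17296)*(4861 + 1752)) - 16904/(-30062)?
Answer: 3039903141/5408529575 ≈ 0.56206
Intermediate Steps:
-15130*1/((-8046 + 17296)*(4861 + 1752)) - 16904/(-30062) = -15130/(9250*6613) - 16904*(-1/30062) = -15130/61170250 + 8452/15031 = -15130*1/61170250 + 8452/15031 = -89/359825 + 8452/15031 = 3039903141/5408529575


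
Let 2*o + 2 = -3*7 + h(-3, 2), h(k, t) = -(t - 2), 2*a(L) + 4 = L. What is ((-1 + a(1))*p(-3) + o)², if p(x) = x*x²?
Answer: 3136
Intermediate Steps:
a(L) = -2 + L/2
p(x) = x³
h(k, t) = 2 - t (h(k, t) = -(-2 + t) = 2 - t)
o = -23/2 (o = -1 + (-3*7 + (2 - 1*2))/2 = -1 + (-21 + (2 - 2))/2 = -1 + (-21 + 0)/2 = -1 + (½)*(-21) = -1 - 21/2 = -23/2 ≈ -11.500)
((-1 + a(1))*p(-3) + o)² = ((-1 + (-2 + (½)*1))*(-3)³ - 23/2)² = ((-1 + (-2 + ½))*(-27) - 23/2)² = ((-1 - 3/2)*(-27) - 23/2)² = (-5/2*(-27) - 23/2)² = (135/2 - 23/2)² = 56² = 3136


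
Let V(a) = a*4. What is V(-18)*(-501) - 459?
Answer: 35613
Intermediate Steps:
V(a) = 4*a
V(-18)*(-501) - 459 = (4*(-18))*(-501) - 459 = -72*(-501) - 459 = 36072 - 459 = 35613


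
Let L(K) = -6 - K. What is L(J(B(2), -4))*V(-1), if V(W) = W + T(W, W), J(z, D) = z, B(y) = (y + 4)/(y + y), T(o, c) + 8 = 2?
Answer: 105/2 ≈ 52.500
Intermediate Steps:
T(o, c) = -6 (T(o, c) = -8 + 2 = -6)
B(y) = (4 + y)/(2*y) (B(y) = (4 + y)/((2*y)) = (4 + y)*(1/(2*y)) = (4 + y)/(2*y))
V(W) = -6 + W (V(W) = W - 6 = -6 + W)
L(J(B(2), -4))*V(-1) = (-6 - (4 + 2)/(2*2))*(-6 - 1) = (-6 - 6/(2*2))*(-7) = (-6 - 1*3/2)*(-7) = (-6 - 3/2)*(-7) = -15/2*(-7) = 105/2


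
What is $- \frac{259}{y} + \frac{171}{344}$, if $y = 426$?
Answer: $- \frac{8125}{73272} \approx -0.11089$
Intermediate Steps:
$- \frac{259}{y} + \frac{171}{344} = - \frac{259}{426} + \frac{171}{344} = - \frac{8125}{73272}$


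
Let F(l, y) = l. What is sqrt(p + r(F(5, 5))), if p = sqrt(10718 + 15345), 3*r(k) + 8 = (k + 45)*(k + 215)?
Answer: sqrt(3664 + sqrt(26063)) ≈ 61.850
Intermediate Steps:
r(k) = -8/3 + (45 + k)*(215 + k)/3 (r(k) = -8/3 + ((k + 45)*(k + 215))/3 = -8/3 + ((45 + k)*(215 + k))/3 = -8/3 + (45 + k)*(215 + k)/3)
p = sqrt(26063) ≈ 161.44
sqrt(p + r(F(5, 5))) = sqrt(sqrt(26063) + (9667/3 + (1/3)*5**2 + (260/3)*5)) = sqrt(sqrt(26063) + (9667/3 + (1/3)*25 + 1300/3)) = sqrt(sqrt(26063) + (9667/3 + 25/3 + 1300/3)) = sqrt(sqrt(26063) + 3664) = sqrt(3664 + sqrt(26063))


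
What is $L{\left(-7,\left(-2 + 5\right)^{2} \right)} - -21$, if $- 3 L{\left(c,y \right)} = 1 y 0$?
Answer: $21$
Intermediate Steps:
$L{\left(c,y \right)} = 0$ ($L{\left(c,y \right)} = - \frac{1 y 0}{3} = - \frac{y 0}{3} = \left(- \frac{1}{3}\right) 0 = 0$)
$L{\left(-7,\left(-2 + 5\right)^{2} \right)} - -21 = 0 - -21 = 0 + 21 = 21$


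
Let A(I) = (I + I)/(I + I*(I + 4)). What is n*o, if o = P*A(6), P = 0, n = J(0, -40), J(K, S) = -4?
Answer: 0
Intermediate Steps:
n = -4
A(I) = 2*I/(I + I*(4 + I)) (A(I) = (2*I)/(I + I*(4 + I)) = 2*I/(I + I*(4 + I)))
o = 0 (o = 0*(2/(5 + 6)) = 0*(2/11) = 0)
n*o = -4*0 = 0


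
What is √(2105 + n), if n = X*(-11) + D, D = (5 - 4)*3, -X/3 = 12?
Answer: 2*√626 ≈ 50.040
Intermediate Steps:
X = -36 (X = -3*12 = -36)
D = 3 (D = 1*3 = 3)
n = 399 (n = -36*(-11) + 3 = 396 + 3 = 399)
√(2105 + n) = √(2105 + 399) = √2504 = 2*√626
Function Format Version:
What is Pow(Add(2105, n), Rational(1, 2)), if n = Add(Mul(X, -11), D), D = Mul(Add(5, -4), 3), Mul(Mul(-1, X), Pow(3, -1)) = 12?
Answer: Mul(2, Pow(626, Rational(1, 2))) ≈ 50.040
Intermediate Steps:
X = -36 (X = Mul(-3, 12) = -36)
D = 3 (D = Mul(1, 3) = 3)
n = 399 (n = Add(Mul(-36, -11), 3) = Add(396, 3) = 399)
Pow(Add(2105, n), Rational(1, 2)) = Pow(Add(2105, 399), Rational(1, 2)) = Pow(2504, Rational(1, 2)) = Mul(2, Pow(626, Rational(1, 2)))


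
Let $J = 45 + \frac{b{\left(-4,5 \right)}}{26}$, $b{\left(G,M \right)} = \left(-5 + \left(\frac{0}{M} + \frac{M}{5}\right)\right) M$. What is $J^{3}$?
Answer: $\frac{190109375}{2197} \approx 86531.0$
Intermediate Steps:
$b{\left(G,M \right)} = M \left(-5 + \frac{M}{5}\right)$ ($b{\left(G,M \right)} = \left(-5 + \left(0 + M \frac{1}{5}\right)\right) M = \left(-5 + \left(0 + \frac{M}{5}\right)\right) M = \left(-5 + \frac{M}{5}\right) M = M \left(-5 + \frac{M}{5}\right)$)
$J = \frac{575}{13}$ ($J = 45 + \frac{\frac{1}{5} \cdot 5 \left(-25 + 5\right)}{26} = 45 + \frac{1}{5} \cdot 5 \left(-20\right) \frac{1}{26} = 45 - \frac{10}{13} = \frac{575}{13} \approx 44.231$)
$J^{3} = \left(\frac{575}{13}\right)^{3} = \frac{190109375}{2197}$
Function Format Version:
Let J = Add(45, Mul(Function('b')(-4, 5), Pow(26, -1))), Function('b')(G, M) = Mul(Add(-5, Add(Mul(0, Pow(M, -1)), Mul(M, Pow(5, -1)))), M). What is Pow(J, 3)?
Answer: Rational(190109375, 2197) ≈ 86531.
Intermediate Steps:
Function('b')(G, M) = Mul(M, Add(-5, Mul(Rational(1, 5), M))) (Function('b')(G, M) = Mul(Add(-5, Add(0, Mul(M, Rational(1, 5)))), M) = Mul(Add(-5, Add(0, Mul(Rational(1, 5), M))), M) = Mul(Add(-5, Mul(Rational(1, 5), M)), M) = Mul(M, Add(-5, Mul(Rational(1, 5), M))))
J = Rational(575, 13) (J = Add(45, Mul(Mul(Rational(1, 5), 5, Add(-25, 5)), Pow(26, -1))) = Add(45, Mul(Mul(Rational(1, 5), 5, -20), Rational(1, 26))) = Add(45, Mul(-20, Rational(1, 26))) = Add(45, Rational(-10, 13)) = Rational(575, 13) ≈ 44.231)
Pow(J, 3) = Pow(Rational(575, 13), 3) = Rational(190109375, 2197)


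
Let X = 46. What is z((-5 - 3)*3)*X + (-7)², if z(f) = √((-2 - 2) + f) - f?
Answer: 1153 + 92*I*√7 ≈ 1153.0 + 243.41*I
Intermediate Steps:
z(f) = √(-4 + f) - f
z((-5 - 3)*3)*X + (-7)² = (√(-4 + (-5 - 3)*3) - (-5 - 3)*3)*46 + (-7)² = (√(-4 - 8*3) - (-8)*3)*46 + 49 = (√(-4 - 24) - 1*(-24))*46 + 49 = (√(-28) + 24)*46 + 49 = (2*I*√7 + 24)*46 + 49 = (24 + 2*I*√7)*46 + 49 = (1104 + 92*I*√7) + 49 = 1153 + 92*I*√7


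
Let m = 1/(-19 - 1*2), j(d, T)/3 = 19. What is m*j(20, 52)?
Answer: -19/7 ≈ -2.7143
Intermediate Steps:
j(d, T) = 57 (j(d, T) = 3*19 = 57)
m = -1/21 (m = 1/(-19 - 2) = 1/(-21) = -1/21 ≈ -0.047619)
m*j(20, 52) = -1/21*57 = -19/7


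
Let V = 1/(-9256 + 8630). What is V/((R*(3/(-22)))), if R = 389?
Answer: 11/365271 ≈ 3.0115e-5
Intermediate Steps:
V = -1/626 (V = 1/(-626) = -1/626 ≈ -0.0015974)
V/((R*(3/(-22)))) = -1/(626*(389*(3/(-22)))) = -1/(626*(389*(3*(-1/22)))) = -1/(626*(389*(-3/22))) = -1/(626*(-1167/22)) = -1/626*(-22/1167) = 11/365271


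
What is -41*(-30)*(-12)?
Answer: -14760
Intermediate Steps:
-41*(-30)*(-12) = 1230*(-12) = -14760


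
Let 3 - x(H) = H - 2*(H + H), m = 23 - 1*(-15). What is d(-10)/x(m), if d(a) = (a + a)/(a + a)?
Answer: 1/117 ≈ 0.0085470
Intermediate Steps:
d(a) = 1 (d(a) = (2*a)/((2*a)) = (2*a)*(1/(2*a)) = 1)
m = 38 (m = 23 + 15 = 38)
x(H) = 3 + 3*H (x(H) = 3 - (H - 2*(H + H)) = 3 - (H - 4*H) = 3 - (-3)*H = 3 + 3*H)
d(-10)/x(m) = 1/(3 + 3*38) = 1/(3 + 114) = 1/117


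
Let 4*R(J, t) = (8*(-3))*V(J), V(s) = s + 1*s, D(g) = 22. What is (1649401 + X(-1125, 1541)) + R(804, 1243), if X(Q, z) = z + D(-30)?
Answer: 1641316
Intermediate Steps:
V(s) = 2*s (V(s) = s + s = 2*s)
R(J, t) = -12*J (R(J, t) = ((8*(-3))*(2*J))/4 = (-48*J)/4 = -12*J)
X(Q, z) = 22 + z (X(Q, z) = z + 22 = 22 + z)
(1649401 + X(-1125, 1541)) + R(804, 1243) = (1649401 + (22 + 1541)) - 12*804 = (1649401 + 1563) - 9648 = 1650964 - 9648 = 1641316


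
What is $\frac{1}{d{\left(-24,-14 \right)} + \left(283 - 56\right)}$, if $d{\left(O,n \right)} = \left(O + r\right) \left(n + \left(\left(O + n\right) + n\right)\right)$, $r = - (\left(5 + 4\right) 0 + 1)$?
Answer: $\frac{1}{1877} \approx 0.00053276$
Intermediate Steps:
$r = -1$ ($r = - (9 \cdot 0 + 1) = - (0 + 1) = \left(-1\right) 1 = -1$)
$d{\left(O,n \right)} = \left(-1 + O\right) \left(O + 3 n\right)$ ($d{\left(O,n \right)} = \left(O - 1\right) \left(n + \left(\left(O + n\right) + n\right)\right) = \left(-1 + O\right) \left(n + \left(O + 2 n\right)\right) = \left(-1 + O\right) \left(O + 3 n\right)$)
$\frac{1}{d{\left(-24,-14 \right)} + \left(283 - 56\right)} = \frac{1}{\left(\left(-24\right)^{2} - -24 - -42 + 3 \left(-24\right) \left(-14\right)\right) + \left(283 - 56\right)} = \frac{1}{\left(576 + 24 + 42 + 1008\right) + \left(283 - 56\right)} = \frac{1}{1650 + 227} = \frac{1}{1877}$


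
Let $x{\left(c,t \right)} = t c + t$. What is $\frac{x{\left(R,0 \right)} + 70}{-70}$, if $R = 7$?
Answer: $-1$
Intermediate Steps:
$x{\left(c,t \right)} = t + c t$ ($x{\left(c,t \right)} = c t + t = t + c t$)
$\frac{x{\left(R,0 \right)} + 70}{-70} = \frac{0 \left(1 + 7\right) + 70}{-70} = \left(0 \cdot 8 + 70\right) \left(- \frac{1}{70}\right) = \left(0 + 70\right) \left(- \frac{1}{70}\right) = 70 \left(- \frac{1}{70}\right) = -1$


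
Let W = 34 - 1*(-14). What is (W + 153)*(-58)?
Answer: -11658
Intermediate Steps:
W = 48 (W = 34 + 14 = 48)
(W + 153)*(-58) = (48 + 153)*(-58) = 201*(-58) = -11658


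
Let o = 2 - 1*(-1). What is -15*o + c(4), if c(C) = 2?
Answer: -43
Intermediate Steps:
o = 3 (o = 2 + 1 = 3)
-15*o + c(4) = -15*3 + 2 = -45 + 2 = -43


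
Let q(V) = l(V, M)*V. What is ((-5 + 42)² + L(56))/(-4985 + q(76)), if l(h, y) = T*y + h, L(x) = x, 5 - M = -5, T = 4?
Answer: 475/1277 ≈ 0.37197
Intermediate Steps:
M = 10 (M = 5 - 1*(-5) = 5 + 5 = 10)
l(h, y) = h + 4*y (l(h, y) = 4*y + h = h + 4*y)
q(V) = V*(40 + V) (q(V) = (V + 4*10)*V = (V + 40)*V = (40 + V)*V = V*(40 + V))
((-5 + 42)² + L(56))/(-4985 + q(76)) = ((-5 + 42)² + 56)/(-4985 + 76*(40 + 76)) = (37² + 56)/(-4985 + 76*116) = (1369 + 56)/(-4985 + 8816) = 1425/3831 = 1425*(1/3831) = 475/1277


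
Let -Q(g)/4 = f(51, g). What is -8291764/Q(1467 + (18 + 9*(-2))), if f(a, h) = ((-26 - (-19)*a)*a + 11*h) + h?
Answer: 2072941/65697 ≈ 31.553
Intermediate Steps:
f(a, h) = 12*h + a*(-26 + 19*a) (f(a, h) = ((-26 + 19*a)*a + 11*h) + h = (a*(-26 + 19*a) + 11*h) + h = (11*h + a*(-26 + 19*a)) + h = 12*h + a*(-26 + 19*a))
Q(g) = -192372 - 48*g (Q(g) = -4*(-26*51 + 12*g + 19*51²) = -4*(-1326 + 12*g + 19*2601) = -4*(-1326 + 12*g + 49419) = -4*(48093 + 12*g) = -192372 - 48*g)
-8291764/Q(1467 + (18 + 9*(-2))) = -8291764/(-192372 - 48*(1467 + (18 + 9*(-2)))) = -8291764/(-192372 - 48*(1467 + (18 - 18))) = -8291764/(-192372 - 48*(1467 + 0)) = -8291764/(-192372 - 48*1467) = -8291764/(-192372 - 70416) = -8291764/(-262788) = -8291764*(-1/262788) = 2072941/65697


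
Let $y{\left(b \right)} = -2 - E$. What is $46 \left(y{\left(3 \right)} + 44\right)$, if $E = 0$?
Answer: $1932$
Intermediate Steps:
$y{\left(b \right)} = -2$ ($y{\left(b \right)} = -2 - 0 = -2 + 0 = -2$)
$46 \left(y{\left(3 \right)} + 44\right) = 46 \left(-2 + 44\right) = 46 \cdot 42 = 1932$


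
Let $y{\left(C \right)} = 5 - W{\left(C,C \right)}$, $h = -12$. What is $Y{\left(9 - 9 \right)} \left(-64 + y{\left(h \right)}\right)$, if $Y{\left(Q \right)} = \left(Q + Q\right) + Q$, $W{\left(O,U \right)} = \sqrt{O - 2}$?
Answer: $0$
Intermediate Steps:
$W{\left(O,U \right)} = \sqrt{-2 + O}$
$y{\left(C \right)} = 5 - \sqrt{-2 + C}$
$Y{\left(Q \right)} = 3 Q$ ($Y{\left(Q \right)} = 2 Q + Q = 3 Q$)
$Y{\left(9 - 9 \right)} \left(-64 + y{\left(h \right)}\right) = 3 \left(9 - 9\right) \left(-64 + \left(5 - \sqrt{-2 - 12}\right)\right) = 3 \cdot 0 \left(-64 + \left(5 - \sqrt{-14}\right)\right) = 0 \left(-64 + \left(5 - i \sqrt{14}\right)\right) = 0 \left(-59 - i \sqrt{14}\right) = 0$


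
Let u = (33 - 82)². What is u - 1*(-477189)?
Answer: 479590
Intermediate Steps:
u = 2401 (u = (-49)² = 2401)
u - 1*(-477189) = 2401 - 1*(-477189) = 2401 + 477189 = 479590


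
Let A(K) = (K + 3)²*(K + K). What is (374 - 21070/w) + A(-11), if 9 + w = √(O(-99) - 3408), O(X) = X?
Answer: -586727/598 + 10535*I*√3507/1794 ≈ -981.15 + 347.76*I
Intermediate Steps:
A(K) = 2*K*(3 + K)² (A(K) = (3 + K)²*(2*K) = 2*K*(3 + K)²)
w = -9 + I*√3507 (w = -9 + √(-99 - 3408) = -9 + √(-3507) = -9 + I*√3507 ≈ -9.0 + 59.22*I)
(374 - 21070/w) + A(-11) = (374 - 21070/(-9 + I*√3507)) + 2*(-11)*(3 - 11)² = (374 - 21070/(-9 + I*√3507)) + 2*(-11)*(-8)² = (374 - 21070/(-9 + I*√3507)) + 2*(-11)*64 = (374 - 21070/(-9 + I*√3507)) - 1408 = -1034 - 21070/(-9 + I*√3507)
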